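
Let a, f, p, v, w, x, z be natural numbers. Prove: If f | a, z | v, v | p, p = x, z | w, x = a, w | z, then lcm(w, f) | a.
From p = x and x = a, p = a. z | w and w | z, hence z = w. Since z | v and v | p, z | p. Since z = w, w | p. Because p = a, w | a. Since f | a, lcm(w, f) | a.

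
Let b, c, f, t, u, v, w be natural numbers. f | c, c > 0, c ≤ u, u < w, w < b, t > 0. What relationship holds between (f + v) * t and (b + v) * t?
(f + v) * t < (b + v) * t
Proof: From f | c and c > 0, f ≤ c. c ≤ u, so f ≤ u. u < w and w < b, thus u < b. From f ≤ u, f < b. Then f + v < b + v. Since t > 0, (f + v) * t < (b + v) * t.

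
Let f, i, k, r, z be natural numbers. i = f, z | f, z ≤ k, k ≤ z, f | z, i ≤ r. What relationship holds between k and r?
k ≤ r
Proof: From f | z and z | f, f = z. Since i = f, i = z. z ≤ k and k ≤ z, so z = k. i = z, so i = k. i ≤ r, so k ≤ r.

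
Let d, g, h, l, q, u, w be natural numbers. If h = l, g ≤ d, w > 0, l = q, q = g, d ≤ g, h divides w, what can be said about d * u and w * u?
d * u ≤ w * u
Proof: Because g ≤ d and d ≤ g, g = d. h = l and l = q, therefore h = q. h divides w, so q divides w. Because q = g, g divides w. w > 0, so g ≤ w. Since g = d, d ≤ w. By multiplying by a non-negative, d * u ≤ w * u.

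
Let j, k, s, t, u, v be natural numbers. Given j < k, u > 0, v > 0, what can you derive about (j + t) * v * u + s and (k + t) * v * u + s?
(j + t) * v * u + s < (k + t) * v * u + s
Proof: j < k, so j + t < k + t. Since v > 0, by multiplying by a positive, (j + t) * v < (k + t) * v. Combined with u > 0, by multiplying by a positive, (j + t) * v * u < (k + t) * v * u. Then (j + t) * v * u + s < (k + t) * v * u + s.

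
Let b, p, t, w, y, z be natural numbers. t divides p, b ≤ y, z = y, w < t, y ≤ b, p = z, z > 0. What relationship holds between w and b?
w < b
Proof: y ≤ b and b ≤ y, thus y = b. z = y, so z = b. Since p = z and t divides p, t divides z. z > 0, so t ≤ z. Since z = b, t ≤ b. Since w < t, w < b.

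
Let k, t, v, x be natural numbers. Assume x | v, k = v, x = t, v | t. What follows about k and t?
k = t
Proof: x = t and x | v, hence t | v. v | t, so v = t. From k = v, k = t.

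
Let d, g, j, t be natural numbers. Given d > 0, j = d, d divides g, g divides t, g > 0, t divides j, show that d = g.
Because d divides g and g > 0, d ≤ g. g divides t and t divides j, therefore g divides j. Since j = d, g divides d. Since d > 0, g ≤ d. Since d ≤ g, d = g.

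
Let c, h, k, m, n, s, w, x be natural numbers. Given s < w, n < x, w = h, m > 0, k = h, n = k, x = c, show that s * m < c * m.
Because w = h and s < w, s < h. Because n = k and k = h, n = h. x = c and n < x, therefore n < c. Since n = h, h < c. s < h, so s < c. Since m > 0, by multiplying by a positive, s * m < c * m.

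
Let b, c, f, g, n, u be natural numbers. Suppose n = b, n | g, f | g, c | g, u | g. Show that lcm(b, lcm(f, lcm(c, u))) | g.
n = b and n | g, hence b | g. From c | g and u | g, lcm(c, u) | g. Since f | g, lcm(f, lcm(c, u)) | g. Since b | g, lcm(b, lcm(f, lcm(c, u))) | g.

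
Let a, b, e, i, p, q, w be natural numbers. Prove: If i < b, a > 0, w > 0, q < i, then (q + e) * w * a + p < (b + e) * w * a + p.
q < i and i < b, therefore q < b. Then q + e < b + e. From w > 0, by multiplying by a positive, (q + e) * w < (b + e) * w. Since a > 0, by multiplying by a positive, (q + e) * w * a < (b + e) * w * a. Then (q + e) * w * a + p < (b + e) * w * a + p.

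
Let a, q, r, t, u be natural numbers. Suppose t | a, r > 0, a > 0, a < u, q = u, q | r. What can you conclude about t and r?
t < r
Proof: t | a and a > 0, therefore t ≤ a. a < u, so t < u. From q | r and r > 0, q ≤ r. Since q = u, u ≤ r. Since t < u, t < r.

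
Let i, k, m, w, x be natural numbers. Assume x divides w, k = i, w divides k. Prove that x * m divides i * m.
k = i and w divides k, thus w divides i. x divides w, so x divides i. Then x * m divides i * m.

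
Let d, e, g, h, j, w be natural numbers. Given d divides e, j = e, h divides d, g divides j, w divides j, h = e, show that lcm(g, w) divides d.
Since h = e and h divides d, e divides d. From d divides e, e = d. From g divides j and w divides j, lcm(g, w) divides j. j = e, so lcm(g, w) divides e. e = d, so lcm(g, w) divides d.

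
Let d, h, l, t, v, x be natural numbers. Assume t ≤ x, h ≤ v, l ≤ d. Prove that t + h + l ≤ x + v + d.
h ≤ v and l ≤ d, so h + l ≤ v + d. t ≤ x, so t + h + l ≤ x + v + d.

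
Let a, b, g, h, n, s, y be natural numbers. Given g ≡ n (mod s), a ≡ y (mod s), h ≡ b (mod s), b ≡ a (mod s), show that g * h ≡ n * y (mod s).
Since h ≡ b (mod s) and b ≡ a (mod s), h ≡ a (mod s). Since a ≡ y (mod s), h ≡ y (mod s). g ≡ n (mod s), so g * h ≡ n * y (mod s).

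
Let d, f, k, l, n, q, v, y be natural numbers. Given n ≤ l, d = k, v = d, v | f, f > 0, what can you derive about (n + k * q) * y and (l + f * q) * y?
(n + k * q) * y ≤ (l + f * q) * y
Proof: Since v | f and f > 0, v ≤ f. Since v = d, d ≤ f. Since d = k, k ≤ f. Then k * q ≤ f * q. Since n ≤ l, n + k * q ≤ l + f * q. Then (n + k * q) * y ≤ (l + f * q) * y.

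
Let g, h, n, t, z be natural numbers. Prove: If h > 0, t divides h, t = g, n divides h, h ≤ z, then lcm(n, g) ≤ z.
t = g and t divides h, therefore g divides h. Since n divides h, lcm(n, g) divides h. h > 0, so lcm(n, g) ≤ h. h ≤ z, so lcm(n, g) ≤ z.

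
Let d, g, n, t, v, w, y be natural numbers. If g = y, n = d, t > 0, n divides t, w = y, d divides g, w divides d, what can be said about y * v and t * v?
y * v ≤ t * v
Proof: g = y and d divides g, thus d divides y. w = y and w divides d, hence y divides d. Because d divides y, d = y. n = d, so n = y. n divides t and t > 0, thus n ≤ t. Since n = y, y ≤ t. By multiplying by a non-negative, y * v ≤ t * v.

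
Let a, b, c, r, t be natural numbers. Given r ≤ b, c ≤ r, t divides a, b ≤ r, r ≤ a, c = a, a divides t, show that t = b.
t divides a and a divides t, hence t = a. c = a and c ≤ r, so a ≤ r. From r ≤ a, a = r. From t = a, t = r. r ≤ b and b ≤ r, therefore r = b. Since t = r, t = b.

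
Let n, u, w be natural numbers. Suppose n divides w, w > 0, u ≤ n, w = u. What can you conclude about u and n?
u = n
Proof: n divides w and w > 0, so n ≤ w. Since w = u, n ≤ u. u ≤ n, so n = u. Then u = n.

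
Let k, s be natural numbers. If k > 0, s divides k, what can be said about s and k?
s ≤ k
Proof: Because s divides k and k > 0, by divisors are at most what they divide, s ≤ k.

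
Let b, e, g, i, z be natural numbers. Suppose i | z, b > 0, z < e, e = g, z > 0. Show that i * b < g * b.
i | z and z > 0, hence i ≤ z. e = g and z < e, so z < g. Since i ≤ z, i < g. Because b > 0, i * b < g * b.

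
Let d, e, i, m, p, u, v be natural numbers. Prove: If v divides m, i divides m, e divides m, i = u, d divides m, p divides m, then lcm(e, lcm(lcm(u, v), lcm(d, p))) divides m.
Because i = u and i divides m, u divides m. Since v divides m, lcm(u, v) divides m. From d divides m and p divides m, lcm(d, p) divides m. lcm(u, v) divides m, so lcm(lcm(u, v), lcm(d, p)) divides m. From e divides m, lcm(e, lcm(lcm(u, v), lcm(d, p))) divides m.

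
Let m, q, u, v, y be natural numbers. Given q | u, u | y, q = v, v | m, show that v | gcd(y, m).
Because q | u and u | y, q | y. Since q = v, v | y. v | m, so v | gcd(y, m).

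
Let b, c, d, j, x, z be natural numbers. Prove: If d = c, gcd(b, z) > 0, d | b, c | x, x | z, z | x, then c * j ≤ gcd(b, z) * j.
Because d = c and d | b, c | b. Because x | z and z | x, x = z. From c | x, c | z. c | b, so c | gcd(b, z). From gcd(b, z) > 0, c ≤ gcd(b, z). Then c * j ≤ gcd(b, z) * j.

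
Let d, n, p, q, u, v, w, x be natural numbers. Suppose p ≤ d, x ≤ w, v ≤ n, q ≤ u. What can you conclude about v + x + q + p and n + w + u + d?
v + x + q + p ≤ n + w + u + d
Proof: x ≤ w and q ≤ u, therefore x + q ≤ w + u. Since v ≤ n, v + x + q ≤ n + w + u. From p ≤ d, v + x + q + p ≤ n + w + u + d.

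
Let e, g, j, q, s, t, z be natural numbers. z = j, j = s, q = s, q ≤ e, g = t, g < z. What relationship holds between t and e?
t < e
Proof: z = j and j = s, so z = s. Since g < z, g < s. g = t, so t < s. q = s and q ≤ e, so s ≤ e. t < s, so t < e.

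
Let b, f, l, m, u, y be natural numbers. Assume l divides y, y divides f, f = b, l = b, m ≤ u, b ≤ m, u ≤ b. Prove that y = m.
From f = b and y divides f, y divides b. From l = b and l divides y, b divides y. Since y divides b, y = b. From m ≤ u and u ≤ b, m ≤ b. Since b ≤ m, b = m. y = b, so y = m.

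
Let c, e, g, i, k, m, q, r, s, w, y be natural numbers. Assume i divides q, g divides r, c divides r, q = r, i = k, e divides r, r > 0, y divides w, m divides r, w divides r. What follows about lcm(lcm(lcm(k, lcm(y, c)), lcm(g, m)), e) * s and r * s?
lcm(lcm(lcm(k, lcm(y, c)), lcm(g, m)), e) * s ≤ r * s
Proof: Because q = r and i divides q, i divides r. i = k, so k divides r. y divides w and w divides r, thus y divides r. Since c divides r, lcm(y, c) divides r. Since k divides r, lcm(k, lcm(y, c)) divides r. From g divides r and m divides r, lcm(g, m) divides r. Because lcm(k, lcm(y, c)) divides r, lcm(lcm(k, lcm(y, c)), lcm(g, m)) divides r. e divides r, so lcm(lcm(lcm(k, lcm(y, c)), lcm(g, m)), e) divides r. r > 0, so lcm(lcm(lcm(k, lcm(y, c)), lcm(g, m)), e) ≤ r. By multiplying by a non-negative, lcm(lcm(lcm(k, lcm(y, c)), lcm(g, m)), e) * s ≤ r * s.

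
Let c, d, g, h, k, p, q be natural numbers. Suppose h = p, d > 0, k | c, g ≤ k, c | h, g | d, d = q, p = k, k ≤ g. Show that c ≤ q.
h = p and p = k, hence h = k. c | h, so c | k. k | c, so k = c. Because g ≤ k and k ≤ g, g = k. Since g | d, k | d. Since d > 0, k ≤ d. Since d = q, k ≤ q. From k = c, c ≤ q.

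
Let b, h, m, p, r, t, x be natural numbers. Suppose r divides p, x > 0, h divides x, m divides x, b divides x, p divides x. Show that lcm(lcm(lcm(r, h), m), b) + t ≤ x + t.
Because r divides p and p divides x, r divides x. Because h divides x, lcm(r, h) divides x. Since m divides x, lcm(lcm(r, h), m) divides x. Since b divides x, lcm(lcm(lcm(r, h), m), b) divides x. Because x > 0, lcm(lcm(lcm(r, h), m), b) ≤ x. Then lcm(lcm(lcm(r, h), m), b) + t ≤ x + t.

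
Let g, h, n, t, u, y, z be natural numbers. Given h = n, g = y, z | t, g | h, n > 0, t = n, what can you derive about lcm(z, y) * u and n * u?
lcm(z, y) * u ≤ n * u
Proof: t = n and z | t, so z | n. From h = n and g | h, g | n. Since g = y, y | n. z | n, so lcm(z, y) | n. From n > 0, lcm(z, y) ≤ n. Then lcm(z, y) * u ≤ n * u.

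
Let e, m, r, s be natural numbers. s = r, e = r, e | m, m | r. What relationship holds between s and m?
s = m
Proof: e = r and e | m, therefore r | m. m | r, so r = m. Because s = r, s = m.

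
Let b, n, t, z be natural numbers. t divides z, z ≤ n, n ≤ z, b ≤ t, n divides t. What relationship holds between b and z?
b ≤ z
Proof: n ≤ z and z ≤ n, so n = z. Since n divides t, z divides t. t divides z, so t = z. Since b ≤ t, b ≤ z.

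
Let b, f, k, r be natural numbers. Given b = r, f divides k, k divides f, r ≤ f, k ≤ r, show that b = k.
Since f divides k and k divides f, f = k. r ≤ f, so r ≤ k. Since k ≤ r, r = k. Since b = r, b = k.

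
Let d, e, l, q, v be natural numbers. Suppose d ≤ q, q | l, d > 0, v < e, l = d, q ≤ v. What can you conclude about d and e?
d < e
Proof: l = d and q | l, so q | d. From d > 0, q ≤ d. d ≤ q, so q = d. Because q ≤ v and v < e, q < e. Since q = d, d < e.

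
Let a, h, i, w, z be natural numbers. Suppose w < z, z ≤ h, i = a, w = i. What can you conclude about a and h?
a < h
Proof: From w = i and i = a, w = a. w < z and z ≤ h, hence w < h. w = a, so a < h.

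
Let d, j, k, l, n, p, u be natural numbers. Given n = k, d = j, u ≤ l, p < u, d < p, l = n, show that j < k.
Since d = j and d < p, j < p. p < u, so j < u. l = n and u ≤ l, therefore u ≤ n. n = k, so u ≤ k. j < u, so j < k.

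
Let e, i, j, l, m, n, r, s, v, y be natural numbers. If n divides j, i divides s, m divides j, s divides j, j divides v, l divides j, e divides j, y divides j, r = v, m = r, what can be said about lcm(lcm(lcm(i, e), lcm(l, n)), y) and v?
lcm(lcm(lcm(i, e), lcm(l, n)), y) divides v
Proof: m = r and m divides j, hence r divides j. Since r = v, v divides j. Since j divides v, j = v. i divides s and s divides j, hence i divides j. e divides j, so lcm(i, e) divides j. l divides j and n divides j, so lcm(l, n) divides j. Since lcm(i, e) divides j, lcm(lcm(i, e), lcm(l, n)) divides j. From y divides j, lcm(lcm(lcm(i, e), lcm(l, n)), y) divides j. Since j = v, lcm(lcm(lcm(i, e), lcm(l, n)), y) divides v.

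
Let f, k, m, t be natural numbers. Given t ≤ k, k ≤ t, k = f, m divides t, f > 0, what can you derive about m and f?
m ≤ f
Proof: t ≤ k and k ≤ t, thus t = k. k = f, so t = f. Since m divides t, m divides f. Since f > 0, m ≤ f.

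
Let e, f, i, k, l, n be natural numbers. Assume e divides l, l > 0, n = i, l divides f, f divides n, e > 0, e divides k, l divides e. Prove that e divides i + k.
From l divides e and e > 0, l ≤ e. e divides l and l > 0, thus e ≤ l. l ≤ e, so l = e. Since l divides f and f divides n, l divides n. n = i, so l divides i. Since l = e, e divides i. Since e divides k, e divides i + k.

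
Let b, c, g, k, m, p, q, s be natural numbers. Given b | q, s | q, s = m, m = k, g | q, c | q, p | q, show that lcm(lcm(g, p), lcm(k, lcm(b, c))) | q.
From g | q and p | q, lcm(g, p) | q. From s = m and m = k, s = k. Since s | q, k | q. b | q and c | q, thus lcm(b, c) | q. Since k | q, lcm(k, lcm(b, c)) | q. lcm(g, p) | q, so lcm(lcm(g, p), lcm(k, lcm(b, c))) | q.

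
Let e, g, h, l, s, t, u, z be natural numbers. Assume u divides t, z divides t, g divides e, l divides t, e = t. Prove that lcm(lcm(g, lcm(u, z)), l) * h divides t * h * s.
Since e = t and g divides e, g divides t. u divides t and z divides t, hence lcm(u, z) divides t. Since g divides t, lcm(g, lcm(u, z)) divides t. Since l divides t, lcm(lcm(g, lcm(u, z)), l) divides t. Then lcm(lcm(g, lcm(u, z)), l) * h divides t * h. Then lcm(lcm(g, lcm(u, z)), l) * h divides t * h * s.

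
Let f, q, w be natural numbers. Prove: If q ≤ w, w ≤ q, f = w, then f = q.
Because w ≤ q and q ≤ w, w = q. Since f = w, f = q.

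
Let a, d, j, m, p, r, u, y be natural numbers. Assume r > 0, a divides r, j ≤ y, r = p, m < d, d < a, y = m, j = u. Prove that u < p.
y = m and j ≤ y, hence j ≤ m. Since j = u, u ≤ m. m < d and d < a, therefore m < a. Since a divides r and r > 0, a ≤ r. m < a, so m < r. r = p, so m < p. u ≤ m, so u < p.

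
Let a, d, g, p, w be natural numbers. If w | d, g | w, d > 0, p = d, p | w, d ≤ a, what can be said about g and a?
g ≤ a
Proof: p = d and p | w, hence d | w. Since w | d, w = d. Because g | w, g | d. Since d > 0, g ≤ d. d ≤ a, so g ≤ a.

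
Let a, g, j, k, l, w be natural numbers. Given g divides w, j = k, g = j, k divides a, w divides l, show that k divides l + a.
Since g = j and j = k, g = k. Since g divides w and w divides l, g divides l. From g = k, k divides l. k divides a, so k divides l + a.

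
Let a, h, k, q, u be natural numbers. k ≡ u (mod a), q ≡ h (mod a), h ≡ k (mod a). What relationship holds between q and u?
q ≡ u (mod a)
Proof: q ≡ h (mod a) and h ≡ k (mod a), hence q ≡ k (mod a). Since k ≡ u (mod a), q ≡ u (mod a).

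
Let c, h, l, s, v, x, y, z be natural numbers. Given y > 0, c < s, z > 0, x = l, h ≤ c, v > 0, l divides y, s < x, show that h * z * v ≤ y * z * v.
h ≤ c and c < s, so h < s. Since s < x, h < x. Since x = l, h < l. l divides y and y > 0, thus l ≤ y. From h < l, h < y. Combined with z > 0, by multiplying by a positive, h * z < y * z. From v > 0, by multiplying by a positive, h * z * v < y * z * v. Then h * z * v ≤ y * z * v.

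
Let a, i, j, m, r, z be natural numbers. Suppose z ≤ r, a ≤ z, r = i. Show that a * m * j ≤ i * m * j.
a ≤ z and z ≤ r, so a ≤ r. r = i, so a ≤ i. By multiplying by a non-negative, a * m ≤ i * m. By multiplying by a non-negative, a * m * j ≤ i * m * j.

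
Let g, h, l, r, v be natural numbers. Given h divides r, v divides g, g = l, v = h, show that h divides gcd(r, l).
v = h and v divides g, therefore h divides g. Since g = l, h divides l. h divides r, so h divides gcd(r, l).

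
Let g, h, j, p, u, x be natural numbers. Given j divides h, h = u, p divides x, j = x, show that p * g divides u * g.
h = u and j divides h, thus j divides u. Since j = x, x divides u. p divides x, so p divides u. Then p * g divides u * g.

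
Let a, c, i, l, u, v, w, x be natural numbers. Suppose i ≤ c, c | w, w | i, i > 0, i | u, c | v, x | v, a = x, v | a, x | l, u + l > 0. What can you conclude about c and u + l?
c ≤ u + l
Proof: c | w and w | i, therefore c | i. i > 0, so c ≤ i. Since i ≤ c, i = c. From i | u, c | u. a = x and v | a, so v | x. From x | v, x = v. x | l, so v | l. Because c | v, c | l. c | u, so c | u + l. u + l > 0, so c ≤ u + l.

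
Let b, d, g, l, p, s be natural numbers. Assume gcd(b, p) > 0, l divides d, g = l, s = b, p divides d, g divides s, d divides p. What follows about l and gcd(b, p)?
l ≤ gcd(b, p)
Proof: g = l and g divides s, thus l divides s. Because s = b, l divides b. d divides p and p divides d, hence d = p. Since l divides d, l divides p. Since l divides b, l divides gcd(b, p). gcd(b, p) > 0, so l ≤ gcd(b, p).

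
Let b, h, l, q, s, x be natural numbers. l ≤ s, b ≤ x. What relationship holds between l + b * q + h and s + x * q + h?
l + b * q + h ≤ s + x * q + h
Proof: b ≤ x. By multiplying by a non-negative, b * q ≤ x * q. From l ≤ s, l + b * q ≤ s + x * q. Then l + b * q + h ≤ s + x * q + h.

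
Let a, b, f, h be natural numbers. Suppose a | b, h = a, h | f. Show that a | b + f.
h = a and h | f, hence a | f. Since a | b, a | b + f.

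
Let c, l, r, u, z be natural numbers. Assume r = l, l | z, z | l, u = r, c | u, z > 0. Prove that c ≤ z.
Since l | z and z | l, l = z. Because r = l, r = z. From u = r and c | u, c | r. r = z, so c | z. Since z > 0, c ≤ z.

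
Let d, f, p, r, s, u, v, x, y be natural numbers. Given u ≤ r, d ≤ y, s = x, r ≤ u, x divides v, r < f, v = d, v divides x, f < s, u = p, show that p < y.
r ≤ u and u ≤ r, therefore r = u. Since u = p, r = p. Since r < f, p < f. x divides v and v divides x, thus x = v. Since v = d, x = d. s = x and f < s, thus f < x. Since x = d, f < d. p < f, so p < d. Since d ≤ y, p < y.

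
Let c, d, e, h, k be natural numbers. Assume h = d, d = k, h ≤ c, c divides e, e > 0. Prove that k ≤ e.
From h = d and d = k, h = k. c divides e and e > 0, hence c ≤ e. h ≤ c, so h ≤ e. Because h = k, k ≤ e.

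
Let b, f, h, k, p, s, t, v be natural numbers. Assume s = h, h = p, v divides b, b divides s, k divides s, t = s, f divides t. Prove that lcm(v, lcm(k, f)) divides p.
s = h and h = p, so s = p. v divides b and b divides s, hence v divides s. Because t = s and f divides t, f divides s. k divides s, so lcm(k, f) divides s. Since v divides s, lcm(v, lcm(k, f)) divides s. Since s = p, lcm(v, lcm(k, f)) divides p.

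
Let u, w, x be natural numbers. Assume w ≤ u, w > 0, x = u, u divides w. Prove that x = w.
u divides w and w > 0, therefore u ≤ w. Because w ≤ u, u = w. x = u, so x = w.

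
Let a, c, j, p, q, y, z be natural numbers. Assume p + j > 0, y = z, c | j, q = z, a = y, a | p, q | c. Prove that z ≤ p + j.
a = y and y = z, thus a = z. From a | p, z | p. q = z and q | c, hence z | c. Since c | j, z | j. Because z | p, z | p + j. Since p + j > 0, z ≤ p + j.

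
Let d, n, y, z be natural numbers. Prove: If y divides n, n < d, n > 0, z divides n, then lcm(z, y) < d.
z divides n and y divides n, so lcm(z, y) divides n. n > 0, so lcm(z, y) ≤ n. n < d, so lcm(z, y) < d.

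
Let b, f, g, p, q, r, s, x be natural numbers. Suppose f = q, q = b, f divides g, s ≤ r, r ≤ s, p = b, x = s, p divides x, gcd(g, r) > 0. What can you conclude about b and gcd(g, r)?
b ≤ gcd(g, r)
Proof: Because f = q and q = b, f = b. Since f divides g, b divides g. s ≤ r and r ≤ s, hence s = r. Since x = s and p divides x, p divides s. p = b, so b divides s. Since s = r, b divides r. Since b divides g, b divides gcd(g, r). Since gcd(g, r) > 0, b ≤ gcd(g, r).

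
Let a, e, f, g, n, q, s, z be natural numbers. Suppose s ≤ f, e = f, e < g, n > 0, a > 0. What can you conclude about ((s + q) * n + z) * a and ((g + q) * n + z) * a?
((s + q) * n + z) * a < ((g + q) * n + z) * a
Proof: From e = f and e < g, f < g. s ≤ f, so s < g. Then s + q < g + q. Since n > 0, (s + q) * n < (g + q) * n. Then (s + q) * n + z < (g + q) * n + z. Since a > 0, ((s + q) * n + z) * a < ((g + q) * n + z) * a.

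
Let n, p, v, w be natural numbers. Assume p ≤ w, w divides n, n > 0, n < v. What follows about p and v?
p < v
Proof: w divides n and n > 0, thus w ≤ n. p ≤ w, so p ≤ n. n < v, so p < v.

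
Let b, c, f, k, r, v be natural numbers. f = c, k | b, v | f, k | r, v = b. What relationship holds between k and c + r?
k | c + r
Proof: From f = c and v | f, v | c. v = b, so b | c. Since k | b, k | c. k | r, so k | c + r.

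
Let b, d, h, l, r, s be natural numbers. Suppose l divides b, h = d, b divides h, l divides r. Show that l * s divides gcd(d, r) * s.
From h = d and b divides h, b divides d. l divides b, so l divides d. Because l divides r, l divides gcd(d, r). Then l * s divides gcd(d, r) * s.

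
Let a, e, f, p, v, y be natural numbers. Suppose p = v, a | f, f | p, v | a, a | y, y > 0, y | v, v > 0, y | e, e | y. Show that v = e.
a | f and f | p, so a | p. Since p = v, a | v. From v | a, a = v. Because a | y, v | y. Since y > 0, v ≤ y. From y | v and v > 0, y ≤ v. Since v ≤ y, v = y. Since y | e and e | y, y = e. v = y, so v = e.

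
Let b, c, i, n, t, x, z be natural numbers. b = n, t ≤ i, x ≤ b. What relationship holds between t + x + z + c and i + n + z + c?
t + x + z + c ≤ i + n + z + c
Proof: From b = n and x ≤ b, x ≤ n. Then x + z ≤ n + z. Then x + z + c ≤ n + z + c. Since t ≤ i, t + x + z + c ≤ i + n + z + c.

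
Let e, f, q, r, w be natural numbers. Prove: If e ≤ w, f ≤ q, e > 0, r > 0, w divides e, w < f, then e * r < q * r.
w divides e and e > 0, therefore w ≤ e. Since e ≤ w, w = e. w < f and f ≤ q, therefore w < q. w = e, so e < q. From r > 0, by multiplying by a positive, e * r < q * r.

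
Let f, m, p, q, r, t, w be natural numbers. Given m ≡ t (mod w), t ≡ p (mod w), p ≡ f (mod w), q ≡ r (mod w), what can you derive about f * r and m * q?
f * r ≡ m * q (mod w)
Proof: m ≡ t (mod w) and t ≡ p (mod w), thus m ≡ p (mod w). Since p ≡ f (mod w), m ≡ f (mod w). Since q ≡ r (mod w), by multiplying congruences, m * q ≡ f * r (mod w). Then f * r ≡ m * q (mod w).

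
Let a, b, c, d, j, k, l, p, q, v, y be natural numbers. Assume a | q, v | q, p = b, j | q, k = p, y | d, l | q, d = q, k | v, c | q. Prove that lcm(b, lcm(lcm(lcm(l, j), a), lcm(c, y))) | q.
k = p and p = b, so k = b. Because k | v and v | q, k | q. k = b, so b | q. l | q and j | q, hence lcm(l, j) | q. a | q, so lcm(lcm(l, j), a) | q. Because d = q and y | d, y | q. Since c | q, lcm(c, y) | q. Because lcm(lcm(l, j), a) | q, lcm(lcm(lcm(l, j), a), lcm(c, y)) | q. Since b | q, lcm(b, lcm(lcm(lcm(l, j), a), lcm(c, y))) | q.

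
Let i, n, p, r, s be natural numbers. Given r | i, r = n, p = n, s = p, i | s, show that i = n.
Because s = p and p = n, s = n. From i | s, i | n. r = n and r | i, so n | i. Since i | n, i = n.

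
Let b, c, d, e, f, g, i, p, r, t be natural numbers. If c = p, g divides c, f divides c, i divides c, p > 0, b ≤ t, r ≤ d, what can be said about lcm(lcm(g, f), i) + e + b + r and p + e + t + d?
lcm(lcm(g, f), i) + e + b + r ≤ p + e + t + d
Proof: g divides c and f divides c, hence lcm(g, f) divides c. Since i divides c, lcm(lcm(g, f), i) divides c. Because c = p, lcm(lcm(g, f), i) divides p. p > 0, so lcm(lcm(g, f), i) ≤ p. Then lcm(lcm(g, f), i) + e ≤ p + e. b ≤ t and r ≤ d, so b + r ≤ t + d. lcm(lcm(g, f), i) + e ≤ p + e, so lcm(lcm(g, f), i) + e + b + r ≤ p + e + t + d.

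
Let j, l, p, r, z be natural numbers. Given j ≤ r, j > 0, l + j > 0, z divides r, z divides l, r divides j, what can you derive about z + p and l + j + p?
z + p ≤ l + j + p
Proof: From r divides j and j > 0, r ≤ j. j ≤ r, so r = j. z divides r, so z divides j. Since z divides l, z divides l + j. From l + j > 0, z ≤ l + j. Then z + p ≤ l + j + p.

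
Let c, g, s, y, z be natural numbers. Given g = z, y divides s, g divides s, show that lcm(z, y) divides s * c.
Because g = z and g divides s, z divides s. Since y divides s, lcm(z, y) divides s. Then lcm(z, y) divides s * c.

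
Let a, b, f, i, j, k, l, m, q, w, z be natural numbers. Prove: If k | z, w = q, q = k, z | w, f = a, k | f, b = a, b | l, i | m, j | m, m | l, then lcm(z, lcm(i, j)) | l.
w = q and q = k, so w = k. z | w, so z | k. Since k | z, k = z. f = a and k | f, so k | a. b = a and b | l, hence a | l. From k | a, k | l. Because k = z, z | l. From i | m and j | m, lcm(i, j) | m. m | l, so lcm(i, j) | l. Since z | l, lcm(z, lcm(i, j)) | l.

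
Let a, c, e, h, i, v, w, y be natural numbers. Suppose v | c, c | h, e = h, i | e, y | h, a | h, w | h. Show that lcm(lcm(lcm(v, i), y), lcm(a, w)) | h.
From v | c and c | h, v | h. e = h and i | e, so i | h. v | h, so lcm(v, i) | h. Since y | h, lcm(lcm(v, i), y) | h. Since a | h and w | h, lcm(a, w) | h. lcm(lcm(v, i), y) | h, so lcm(lcm(lcm(v, i), y), lcm(a, w)) | h.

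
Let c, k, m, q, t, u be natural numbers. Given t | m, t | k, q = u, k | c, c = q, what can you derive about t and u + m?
t | u + m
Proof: c = q and k | c, so k | q. Since q = u, k | u. t | k, so t | u. t | m, so t | u + m.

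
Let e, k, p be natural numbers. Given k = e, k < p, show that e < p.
From k = e and k < p, by substitution, e < p.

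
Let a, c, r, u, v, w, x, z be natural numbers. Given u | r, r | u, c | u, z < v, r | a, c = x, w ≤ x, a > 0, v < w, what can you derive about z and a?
z < a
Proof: Because v < w and w ≤ x, v < x. Since z < v, z < x. c = x and c | u, so x | u. r | u and u | r, so r = u. Since r | a, u | a. x | u, so x | a. a > 0, so x ≤ a. From z < x, z < a.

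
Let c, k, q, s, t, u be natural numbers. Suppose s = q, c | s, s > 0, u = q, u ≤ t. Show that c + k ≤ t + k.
c | s and s > 0, so c ≤ s. s = q, so c ≤ q. Since u = q and u ≤ t, q ≤ t. c ≤ q, so c ≤ t. Then c + k ≤ t + k.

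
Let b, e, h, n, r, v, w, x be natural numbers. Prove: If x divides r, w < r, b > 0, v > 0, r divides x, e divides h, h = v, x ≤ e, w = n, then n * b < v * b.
w = n and w < r, thus n < r. x divides r and r divides x, so x = r. Because x ≤ e, r ≤ e. h = v and e divides h, thus e divides v. Since v > 0, e ≤ v. Since r ≤ e, r ≤ v. Since n < r, n < v. From b > 0, by multiplying by a positive, n * b < v * b.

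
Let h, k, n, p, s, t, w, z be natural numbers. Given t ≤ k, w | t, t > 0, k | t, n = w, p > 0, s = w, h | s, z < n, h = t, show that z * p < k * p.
s = w and h | s, so h | w. Since h = t, t | w. w | t, so w = t. From k | t and t > 0, k ≤ t. Since t ≤ k, t = k. Since w = t, w = k. Since n = w and z < n, z < w. w = k, so z < k. p > 0, so z * p < k * p.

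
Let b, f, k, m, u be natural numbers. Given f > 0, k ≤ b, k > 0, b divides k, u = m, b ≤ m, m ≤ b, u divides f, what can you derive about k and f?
k ≤ f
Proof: b divides k and k > 0, thus b ≤ k. Since k ≤ b, b = k. m ≤ b and b ≤ m, therefore m = b. Since u = m, u = b. u divides f, so b divides f. f > 0, so b ≤ f. b = k, so k ≤ f.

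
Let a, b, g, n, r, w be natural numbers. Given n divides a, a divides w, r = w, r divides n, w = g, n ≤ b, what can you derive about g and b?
g ≤ b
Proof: n divides a and a divides w, therefore n divides w. Because r = w and r divides n, w divides n. n divides w, so n = w. w = g, so n = g. n ≤ b, so g ≤ b.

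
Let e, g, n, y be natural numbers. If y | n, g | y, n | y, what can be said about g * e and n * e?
g * e | n * e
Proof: y | n and n | y, hence y = n. Since g | y, g | n. Then g * e | n * e.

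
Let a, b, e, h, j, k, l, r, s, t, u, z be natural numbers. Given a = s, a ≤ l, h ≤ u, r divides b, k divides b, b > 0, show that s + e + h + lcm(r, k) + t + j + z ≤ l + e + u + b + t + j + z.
Since a = s and a ≤ l, s ≤ l. Then s + e ≤ l + e. Because r divides b and k divides b, lcm(r, k) divides b. b > 0, so lcm(r, k) ≤ b. Then lcm(r, k) + t ≤ b + t. h ≤ u, so h + lcm(r, k) + t ≤ u + b + t. Since s + e ≤ l + e, s + e + h + lcm(r, k) + t ≤ l + e + u + b + t. Then s + e + h + lcm(r, k) + t + j ≤ l + e + u + b + t + j. Then s + e + h + lcm(r, k) + t + j + z ≤ l + e + u + b + t + j + z.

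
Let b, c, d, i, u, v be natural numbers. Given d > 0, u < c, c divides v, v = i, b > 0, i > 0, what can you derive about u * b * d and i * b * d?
u * b * d < i * b * d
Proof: From v = i and c divides v, c divides i. i > 0, so c ≤ i. u < c, so u < i. Since b > 0, by multiplying by a positive, u * b < i * b. From d > 0, by multiplying by a positive, u * b * d < i * b * d.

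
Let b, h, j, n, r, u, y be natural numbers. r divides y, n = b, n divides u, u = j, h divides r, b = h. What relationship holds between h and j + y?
h divides j + y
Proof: n = b and b = h, therefore n = h. u = j and n divides u, so n divides j. Since n = h, h divides j. From h divides r and r divides y, h divides y. Since h divides j, h divides j + y.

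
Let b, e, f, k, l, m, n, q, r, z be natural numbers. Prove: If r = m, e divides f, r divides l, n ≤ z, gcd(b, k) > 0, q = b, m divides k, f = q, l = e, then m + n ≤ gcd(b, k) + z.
l = e and r divides l, therefore r divides e. From r = m, m divides e. Since f = q and q = b, f = b. e divides f, so e divides b. m divides e, so m divides b. Since m divides k, m divides gcd(b, k). Since gcd(b, k) > 0, m ≤ gcd(b, k). Because n ≤ z, m + n ≤ gcd(b, k) + z.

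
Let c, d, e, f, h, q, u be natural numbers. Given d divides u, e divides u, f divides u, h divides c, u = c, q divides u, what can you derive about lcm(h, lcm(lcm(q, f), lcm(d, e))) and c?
lcm(h, lcm(lcm(q, f), lcm(d, e))) divides c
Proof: Since q divides u and f divides u, lcm(q, f) divides u. d divides u and e divides u, hence lcm(d, e) divides u. lcm(q, f) divides u, so lcm(lcm(q, f), lcm(d, e)) divides u. u = c, so lcm(lcm(q, f), lcm(d, e)) divides c. h divides c, so lcm(h, lcm(lcm(q, f), lcm(d, e))) divides c.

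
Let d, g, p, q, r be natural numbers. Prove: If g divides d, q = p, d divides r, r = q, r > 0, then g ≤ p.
Since r = q and q = p, r = p. Since g divides d and d divides r, g divides r. r > 0, so g ≤ r. Since r = p, g ≤ p.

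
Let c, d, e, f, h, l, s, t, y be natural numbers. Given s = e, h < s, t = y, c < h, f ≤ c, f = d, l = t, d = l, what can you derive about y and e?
y < e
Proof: From l = t and t = y, l = y. Since f = d and d = l, f = l. f ≤ c, so l ≤ c. c < h and h < s, therefore c < s. l ≤ c, so l < s. Since s = e, l < e. l = y, so y < e.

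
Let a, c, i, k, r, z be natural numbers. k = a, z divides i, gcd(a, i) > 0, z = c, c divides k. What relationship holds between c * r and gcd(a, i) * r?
c * r ≤ gcd(a, i) * r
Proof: k = a and c divides k, so c divides a. z = c and z divides i, therefore c divides i. Since c divides a, c divides gcd(a, i). From gcd(a, i) > 0, c ≤ gcd(a, i). By multiplying by a non-negative, c * r ≤ gcd(a, i) * r.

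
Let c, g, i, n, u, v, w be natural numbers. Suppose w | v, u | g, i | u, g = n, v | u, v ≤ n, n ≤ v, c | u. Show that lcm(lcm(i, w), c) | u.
n ≤ v and v ≤ n, hence n = v. Since g = n, g = v. u | g, so u | v. Since v | u, v = u. w | v, so w | u. i | u, so lcm(i, w) | u. From c | u, lcm(lcm(i, w), c) | u.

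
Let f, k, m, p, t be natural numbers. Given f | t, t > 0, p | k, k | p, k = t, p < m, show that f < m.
f | t and t > 0, therefore f ≤ t. p | k and k | p, therefore p = k. Since k = t, p = t. Since p < m, t < m. Since f ≤ t, f < m.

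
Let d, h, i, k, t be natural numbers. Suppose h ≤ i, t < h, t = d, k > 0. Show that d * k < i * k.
t < h and h ≤ i, therefore t < i. t = d, so d < i. Using k > 0, by multiplying by a positive, d * k < i * k.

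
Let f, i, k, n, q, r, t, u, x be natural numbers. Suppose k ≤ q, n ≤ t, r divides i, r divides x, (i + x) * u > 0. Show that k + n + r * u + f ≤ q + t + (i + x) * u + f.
k ≤ q and n ≤ t, therefore k + n ≤ q + t. From r divides i and r divides x, r divides i + x. Then r * u divides (i + x) * u. (i + x) * u > 0, so r * u ≤ (i + x) * u. k + n ≤ q + t, so k + n + r * u ≤ q + t + (i + x) * u. Then k + n + r * u + f ≤ q + t + (i + x) * u + f.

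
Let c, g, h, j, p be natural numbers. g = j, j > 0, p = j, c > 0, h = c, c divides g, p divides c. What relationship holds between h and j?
h = j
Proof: Because g = j and c divides g, c divides j. j > 0, so c ≤ j. From p = j and p divides c, j divides c. c > 0, so j ≤ c. c ≤ j, so c = j. h = c, so h = j.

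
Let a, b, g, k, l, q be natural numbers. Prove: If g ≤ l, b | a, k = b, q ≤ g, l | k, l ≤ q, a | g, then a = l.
From l ≤ q and q ≤ g, l ≤ g. g ≤ l, so g = l. a | g, so a | l. k = b and l | k, therefore l | b. Because b | a, l | a. Since a | l, a = l.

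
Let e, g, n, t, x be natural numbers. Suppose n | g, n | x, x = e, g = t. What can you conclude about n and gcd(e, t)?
n | gcd(e, t)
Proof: Because x = e and n | x, n | e. g = t and n | g, hence n | t. From n | e, n | gcd(e, t).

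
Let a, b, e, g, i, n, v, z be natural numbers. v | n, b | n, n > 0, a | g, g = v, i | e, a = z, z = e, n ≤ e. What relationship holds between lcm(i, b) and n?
lcm(i, b) | n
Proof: a = z and z = e, so a = e. Since g = v and a | g, a | v. a = e, so e | v. Since v | n, e | n. n > 0, so e ≤ n. Since n ≤ e, e = n. Because i | e, i | n. b | n, so lcm(i, b) | n.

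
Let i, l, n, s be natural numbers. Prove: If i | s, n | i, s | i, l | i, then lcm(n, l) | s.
i | s and s | i, thus i = s. Because n | i and l | i, lcm(n, l) | i. Since i = s, lcm(n, l) | s.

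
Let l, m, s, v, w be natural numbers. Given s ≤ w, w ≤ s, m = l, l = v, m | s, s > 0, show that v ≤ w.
From s ≤ w and w ≤ s, s = w. m = l and l = v, so m = v. Since m | s, v | s. Since s > 0, v ≤ s. From s = w, v ≤ w.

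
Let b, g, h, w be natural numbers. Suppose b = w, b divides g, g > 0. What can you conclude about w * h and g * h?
w * h ≤ g * h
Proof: b divides g and g > 0, thus b ≤ g. b = w, so w ≤ g. By multiplying by a non-negative, w * h ≤ g * h.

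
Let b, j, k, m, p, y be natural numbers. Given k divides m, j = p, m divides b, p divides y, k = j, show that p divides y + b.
k = j and j = p, thus k = p. Since k divides m, p divides m. Since m divides b, p divides b. Because p divides y, p divides y + b.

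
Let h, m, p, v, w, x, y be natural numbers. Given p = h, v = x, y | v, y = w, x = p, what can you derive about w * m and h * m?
w * m | h * m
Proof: v = x and x = p, so v = p. p = h, so v = h. y = w and y | v, so w | v. Since v = h, w | h. Then w * m | h * m.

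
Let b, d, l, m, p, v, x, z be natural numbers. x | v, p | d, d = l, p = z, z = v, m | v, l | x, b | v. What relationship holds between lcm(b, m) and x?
lcm(b, m) | x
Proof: p = z and z = v, hence p = v. p | d, so v | d. Because d = l, v | l. l | x, so v | x. x | v, so v = x. From b | v and m | v, lcm(b, m) | v. v = x, so lcm(b, m) | x.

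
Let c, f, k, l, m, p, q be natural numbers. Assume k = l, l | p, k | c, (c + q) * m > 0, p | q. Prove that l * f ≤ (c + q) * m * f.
k = l and k | c, hence l | c. From l | p and p | q, l | q. l | c, so l | c + q. Then l | (c + q) * m. (c + q) * m > 0, so l ≤ (c + q) * m. Then l * f ≤ (c + q) * m * f.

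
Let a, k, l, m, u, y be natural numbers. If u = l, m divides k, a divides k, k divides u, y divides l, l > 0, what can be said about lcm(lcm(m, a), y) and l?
lcm(lcm(m, a), y) ≤ l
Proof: From m divides k and a divides k, lcm(m, a) divides k. k divides u, so lcm(m, a) divides u. u = l, so lcm(m, a) divides l. y divides l, so lcm(lcm(m, a), y) divides l. l > 0, so lcm(lcm(m, a), y) ≤ l.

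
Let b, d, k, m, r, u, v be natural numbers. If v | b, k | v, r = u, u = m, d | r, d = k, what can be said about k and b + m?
k | b + m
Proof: k | v and v | b, thus k | b. Because r = u and u = m, r = m. d = k and d | r, therefore k | r. Since r = m, k | m. k | b, so k | b + m.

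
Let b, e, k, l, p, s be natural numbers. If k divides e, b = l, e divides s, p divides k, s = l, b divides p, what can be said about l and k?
l = k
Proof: From b = l and b divides p, l divides p. p divides k, so l divides k. Since s = l and e divides s, e divides l. k divides e, so k divides l. l divides k, so l = k.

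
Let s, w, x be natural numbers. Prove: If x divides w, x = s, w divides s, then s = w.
Since x = s and x divides w, s divides w. Since w divides s, w = s. Then s = w.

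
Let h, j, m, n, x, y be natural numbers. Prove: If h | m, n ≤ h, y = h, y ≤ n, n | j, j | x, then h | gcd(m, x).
y = h and y ≤ n, so h ≤ n. n ≤ h, so n = h. From n | j and j | x, n | x. Since n = h, h | x. h | m, so h | gcd(m, x).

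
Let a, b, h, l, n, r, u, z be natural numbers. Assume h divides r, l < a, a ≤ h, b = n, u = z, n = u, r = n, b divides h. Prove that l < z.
Since r = n and h divides r, h divides n. From b = n and b divides h, n divides h. h divides n, so h = n. Because n = u, h = u. a ≤ h, so a ≤ u. Because u = z, a ≤ z. Because l < a, l < z.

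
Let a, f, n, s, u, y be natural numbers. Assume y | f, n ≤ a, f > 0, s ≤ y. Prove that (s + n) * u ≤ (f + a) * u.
Because y | f and f > 0, y ≤ f. Because s ≤ y, s ≤ f. Since n ≤ a, s + n ≤ f + a. Then (s + n) * u ≤ (f + a) * u.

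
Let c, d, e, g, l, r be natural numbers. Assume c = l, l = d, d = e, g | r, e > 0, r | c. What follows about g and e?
g ≤ e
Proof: l = d and d = e, hence l = e. Since c = l and r | c, r | l. Since l = e, r | e. g | r, so g | e. Since e > 0, g ≤ e.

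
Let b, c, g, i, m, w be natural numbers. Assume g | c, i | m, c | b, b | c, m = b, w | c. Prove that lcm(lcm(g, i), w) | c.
Since b | c and c | b, b = c. m = b, so m = c. i | m, so i | c. g | c, so lcm(g, i) | c. w | c, so lcm(lcm(g, i), w) | c.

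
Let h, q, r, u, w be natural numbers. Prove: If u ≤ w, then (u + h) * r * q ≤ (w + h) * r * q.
u ≤ w, hence u + h ≤ w + h. Then (u + h) * r ≤ (w + h) * r. Then (u + h) * r * q ≤ (w + h) * r * q.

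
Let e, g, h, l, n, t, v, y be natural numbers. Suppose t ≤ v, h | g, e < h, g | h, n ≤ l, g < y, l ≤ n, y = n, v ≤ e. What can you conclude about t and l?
t < l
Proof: Since t ≤ v and v ≤ e, t ≤ e. n ≤ l and l ≤ n, therefore n = l. Since y = n, y = l. g | h and h | g, therefore g = h. Since g < y, h < y. e < h, so e < y. Because y = l, e < l. t ≤ e, so t < l.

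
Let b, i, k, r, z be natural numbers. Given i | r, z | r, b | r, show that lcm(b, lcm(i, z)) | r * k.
i | r and z | r, so lcm(i, z) | r. Since b | r, lcm(b, lcm(i, z)) | r. Then lcm(b, lcm(i, z)) | r * k.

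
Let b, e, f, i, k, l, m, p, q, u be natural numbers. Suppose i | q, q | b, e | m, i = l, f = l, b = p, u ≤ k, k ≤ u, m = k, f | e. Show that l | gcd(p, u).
Since i | q and q | b, i | b. b = p, so i | p. Since i = l, l | p. k ≤ u and u ≤ k, so k = u. Because f = l and f | e, l | e. m = k and e | m, therefore e | k. Since l | e, l | k. k = u, so l | u. l | p, so l | gcd(p, u).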